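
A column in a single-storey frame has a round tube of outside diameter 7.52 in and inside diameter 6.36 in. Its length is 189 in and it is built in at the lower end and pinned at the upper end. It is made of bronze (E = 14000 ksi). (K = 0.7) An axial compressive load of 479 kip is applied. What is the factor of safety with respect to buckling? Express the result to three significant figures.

n ≈ 1.26

d_o = 7.52 in, d_i = 6.36 in
I = π(d_o⁴ − d_i⁴)/64 = π(7.52⁴ − 6.360⁴)/64 = 76.66 in⁴
Effective length L_e = K·L = 0.7 × 189 = 132.3 in
P_cr = π²EI / L_e² = π² × 14000×10³ × 76.66 / 132.3² = 6.052×10^5 lb
Factor of safety n = P_cr / P = 605.20 / 479 = 1.26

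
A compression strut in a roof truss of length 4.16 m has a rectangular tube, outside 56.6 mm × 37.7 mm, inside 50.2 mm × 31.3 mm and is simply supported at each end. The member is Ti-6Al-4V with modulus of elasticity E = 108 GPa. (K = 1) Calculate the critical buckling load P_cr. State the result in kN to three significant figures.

Weak-axis I_min = (h_o·b_o³ − h_i·b_i³)/12 with b_o = 37.7, b_i = 31.30 mm (shorter outer/inner sides).
I_min = (56.6×37.7³ − 50.20×31.30³)/12 = 1.245×10^5 mm⁴
I = 1.245×10^5 mm⁴ = 1.245×10^-7 m⁴
Effective length L_e = K·L = 1 × 4.16 = 4.160 m
P_cr = π²EI / L_e² = π² × 108×10⁹ × 1.245×10^-7 / 4.160² = 7.665×10^3 N

P_cr ≈ 7.67 kN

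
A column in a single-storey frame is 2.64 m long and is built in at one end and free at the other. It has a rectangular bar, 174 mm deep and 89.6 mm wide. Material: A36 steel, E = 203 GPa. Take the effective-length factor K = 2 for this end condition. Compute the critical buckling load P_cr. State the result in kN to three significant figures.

Buckling occurs about the weak axis: I_min = h·b³/12 with b = 89.6 mm (the shorter side).
I_min = 174×89.6³/12 = 1.043×10^7 mm⁴
I = 1.043×10^7 mm⁴ = 1.043×10^-5 m⁴
Effective length L_e = K·L = 2 × 2.64 = 5.280 m
P_cr = π²EI / L_e² = π² × 203×10⁹ × 1.043×10^-5 / 5.280² = 7.496×10^5 N

P_cr ≈ 750 kN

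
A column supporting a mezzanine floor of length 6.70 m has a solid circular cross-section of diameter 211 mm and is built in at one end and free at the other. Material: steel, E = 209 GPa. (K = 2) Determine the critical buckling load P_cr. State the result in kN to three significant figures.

P_cr ≈ 1120 kN

I = πd⁴/64 = π×211⁴/64 = 9.730×10^7 mm⁴
I = 9.730×10^7 mm⁴ = 9.730×10^-5 m⁴
Effective length L_e = K·L = 2 × 6.70 = 13.40 m
P_cr = π²EI / L_e² = π² × 209×10⁹ × 9.730×10^-5 / 13.40² = 1.118×10^6 N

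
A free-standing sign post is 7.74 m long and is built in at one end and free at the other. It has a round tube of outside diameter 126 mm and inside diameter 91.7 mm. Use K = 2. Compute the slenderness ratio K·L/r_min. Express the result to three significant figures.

d_o = 126 mm, d_i = 91.7 mm
I = π(d_o⁴ − d_i⁴)/64 = π(126⁴ − 91.70⁴)/64 = 8.901×10^6 mm⁴
A = 5.865×10^3 mm²;  r_min = √(I/A) = √(8.901×10^6/5.865×10^3) = 38.96 mm
L_e = K·L = 2 × 7.74 m = 15.48 m = 15480 mm
λ = L_e / r_min = 15480 / 38.96 = 397

λ ≈ 397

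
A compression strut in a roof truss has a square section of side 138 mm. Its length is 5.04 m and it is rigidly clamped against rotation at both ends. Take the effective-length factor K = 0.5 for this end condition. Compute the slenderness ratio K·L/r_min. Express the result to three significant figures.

λ ≈ 63.3

I = a⁴/12 = 138⁴/12 = 3.022×10^7 mm⁴
A = 1.904×10^4 mm²;  r_min = √(I/A) = √(3.022×10^7/1.904×10^4) = 39.84 mm
L_e = K·L = 0.5 × 5.04 m = 2.520 m = 2520.0 mm
λ = L_e / r_min = 2520.0 / 39.84 = 63.3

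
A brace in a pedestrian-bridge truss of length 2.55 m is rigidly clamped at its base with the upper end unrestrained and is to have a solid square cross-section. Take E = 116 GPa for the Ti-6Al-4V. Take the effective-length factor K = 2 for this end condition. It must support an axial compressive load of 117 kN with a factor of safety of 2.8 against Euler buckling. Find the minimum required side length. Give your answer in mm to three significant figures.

Required P_cr = n·P = 2.8 × 117 = 327.6 kN
L_e = K·L = 2 × 2.55 = 5.100 m
Required I = P_cr·L_e²/(π²E) = 3.276×10^5 × 5.100² / (π² × 1.16×10^11) = 7.443×10^-6 m⁴
I_req = 7.443×10^6 mm⁴
Solid square: I = a⁴/12  ⇒  a = (12I)^(1/4) = (12×7.443×10^6)^(1/4) = 97.2 mm

a ≈ 97.2 mm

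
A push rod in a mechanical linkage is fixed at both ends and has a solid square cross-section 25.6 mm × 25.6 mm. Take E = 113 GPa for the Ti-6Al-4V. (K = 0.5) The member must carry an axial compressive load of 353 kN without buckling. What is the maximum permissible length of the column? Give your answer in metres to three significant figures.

I = a⁴/12 = 25.6⁴/12 = 3.579×10^4 mm⁴
I = 3.579×10^-8 m⁴
At the buckling limit P_cr = P = 3.530×10^5 N
From P_cr = π²EI/(K·L)²:  L = (1/K)·√(π²EI/P_cr) = (1/0.5)·√(π²×1.13×10^11×3.579×10^-8/3.530×10^5)
L = 0.673 m

L_max ≈ 0.673 m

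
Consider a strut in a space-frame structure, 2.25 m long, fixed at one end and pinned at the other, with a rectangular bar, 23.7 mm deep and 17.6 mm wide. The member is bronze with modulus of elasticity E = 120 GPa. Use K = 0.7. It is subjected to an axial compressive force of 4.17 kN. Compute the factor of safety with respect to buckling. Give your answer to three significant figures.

n ≈ 1.23

Buckling occurs about the weak axis: I_min = h·b³/12 with b = 17.6 mm (the shorter side).
I_min = 23.7×17.6³/12 = 1.077×10^4 mm⁴
I = 1.077×10^4 mm⁴ = 1.077×10^-8 m⁴
Effective length L_e = K·L = 0.7 × 2.25 = 1.575 m
P_cr = π²EI / L_e² = π² × 120×10⁹ × 1.077×10^-8 / 1.575² = 5.141×10^3 N
Factor of safety n = P_cr / P = 5.1407 / 4.17 = 1.23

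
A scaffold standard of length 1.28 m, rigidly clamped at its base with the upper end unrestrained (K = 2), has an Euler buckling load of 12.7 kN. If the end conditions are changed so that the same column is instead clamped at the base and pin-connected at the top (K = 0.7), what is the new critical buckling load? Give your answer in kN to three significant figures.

P_cr ≈ 104 kN

P_cr ∝ 1/K², so P_cr,new = P_cr,old × (K_old/K_new)² = 12.7 × (2/0.7)²
= 12.7 × 8.163 = 104 kN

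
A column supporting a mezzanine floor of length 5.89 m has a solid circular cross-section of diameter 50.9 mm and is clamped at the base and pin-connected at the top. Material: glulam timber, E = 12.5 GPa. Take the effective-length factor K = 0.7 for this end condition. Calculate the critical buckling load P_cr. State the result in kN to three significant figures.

I = πd⁴/64 = π×50.9⁴/64 = 3.295×10^5 mm⁴
I = 3.295×10^5 mm⁴ = 3.295×10^-7 m⁴
Effective length L_e = K·L = 0.7 × 5.89 = 4.123 m
P_cr = π²EI / L_e² = π² × 12.5×10⁹ × 3.295×10^-7 / 4.123² = 2.391×10^3 N

P_cr ≈ 2.39 kN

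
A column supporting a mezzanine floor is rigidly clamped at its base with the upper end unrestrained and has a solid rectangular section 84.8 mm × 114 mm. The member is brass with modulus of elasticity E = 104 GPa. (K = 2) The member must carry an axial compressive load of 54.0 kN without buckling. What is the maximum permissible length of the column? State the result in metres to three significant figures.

L_max ≈ 5.25 m

Buckling occurs about the weak axis: I_min = h·b³/12 with b = 84.8 mm (the shorter side).
I_min = 114×84.8³/12 = 5.793×10^6 mm⁴
I = 5.793×10^-6 m⁴
At the buckling limit P_cr = P = 5.400×10^4 N
From P_cr = π²EI/(K·L)²:  L = (1/K)·√(π²EI/P_cr) = (1/2)·√(π²×1.04×10^11×5.793×10^-6/5.400×10^4)
L = 5.25 m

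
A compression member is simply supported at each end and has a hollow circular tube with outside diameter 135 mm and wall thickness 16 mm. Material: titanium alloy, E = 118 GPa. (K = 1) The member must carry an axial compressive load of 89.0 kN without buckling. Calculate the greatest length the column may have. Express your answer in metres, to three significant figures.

L_max ≈ 11.9 m

Inner diameter d_i = 135 − 2×16 = 103.0 mm
I = π(d_o⁴ − d_i⁴)/64 = π(135⁴ − 103.0⁴)/64 = 1.078×10^7 mm⁴
I = 1.078×10^-5 m⁴
At the buckling limit P_cr = P = 8.900×10^4 N
From P_cr = π²EI/(K·L)²:  L = (1/K)·√(π²EI/P_cr) = (1/1)·√(π²×1.18×10^11×1.078×10^-5/8.900×10^4)
L = 11.9 m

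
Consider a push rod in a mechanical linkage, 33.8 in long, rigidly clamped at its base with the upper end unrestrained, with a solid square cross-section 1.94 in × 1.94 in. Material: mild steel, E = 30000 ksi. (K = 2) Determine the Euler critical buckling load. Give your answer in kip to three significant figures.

P_cr ≈ 76.5 kip

I = a⁴/12 = 1.94⁴/12 = 1.180 in⁴
Effective length L_e = K·L = 2 × 33.8 = 67.60 in
P_cr = π²EI / L_e² = π² × 30000×10³ × 1.180 / 67.60² = 7.648×10^4 lb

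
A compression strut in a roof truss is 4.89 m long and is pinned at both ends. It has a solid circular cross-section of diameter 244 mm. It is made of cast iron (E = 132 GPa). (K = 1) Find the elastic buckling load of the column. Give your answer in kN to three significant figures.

I = πd⁴/64 = π×244⁴/64 = 1.740×10^8 mm⁴
I = 1.740×10^8 mm⁴ = 1.740×10^-4 m⁴
Effective length L_e = K·L = 1 × 4.89 = 4.890 m
P_cr = π²EI / L_e² = π² × 132×10⁹ × 1.740×10^-4 / 4.890² = 9.479×10^6 N

P_cr ≈ 9480 kN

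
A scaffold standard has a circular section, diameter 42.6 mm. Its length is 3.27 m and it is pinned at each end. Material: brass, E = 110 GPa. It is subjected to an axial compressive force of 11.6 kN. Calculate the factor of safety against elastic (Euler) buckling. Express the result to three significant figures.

I = πd⁴/64 = π×42.6⁴/64 = 1.617×10^5 mm⁴
I = 1.617×10^5 mm⁴ = 1.617×10^-7 m⁴
Effective length L_e = K·L = 1 × 3.27 = 3.270 m
P_cr = π²EI / L_e² = π² × 110×10⁹ × 1.617×10^-7 / 3.270² = 1.641×10^4 N
Factor of safety n = P_cr / P = 16.414 / 11.6 = 1.41

n ≈ 1.41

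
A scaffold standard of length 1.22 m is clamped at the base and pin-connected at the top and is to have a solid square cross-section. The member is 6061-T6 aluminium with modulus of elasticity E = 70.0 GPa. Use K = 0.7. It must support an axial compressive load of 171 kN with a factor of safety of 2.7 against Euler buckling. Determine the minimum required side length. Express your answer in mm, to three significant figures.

Required P_cr = n·P = 2.7 × 171 = 461.7 kN
L_e = K·L = 0.7 × 1.22 = 0.8540 m
Required I = P_cr·L_e²/(π²E) = 4.617×10^5 × 0.8540² / (π² × 7.00×10^10) = 4.874×10^-7 m⁴
I_req = 4.874×10^5 mm⁴
Solid square: I = a⁴/12  ⇒  a = (12I)^(1/4) = (12×4.874×10^5)^(1/4) = 49.2 mm

a ≈ 49.2 mm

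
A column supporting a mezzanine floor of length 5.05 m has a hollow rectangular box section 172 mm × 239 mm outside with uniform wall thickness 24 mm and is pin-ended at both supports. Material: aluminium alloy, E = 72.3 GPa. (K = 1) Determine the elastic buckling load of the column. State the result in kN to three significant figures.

Inner dimensions: h_i = 239 − 2×24 = 191.0 mm, b_i = 172 − 2×24 = 124.0 mm
Weak-axis I_min = (h_o·b_o³ − h_i·b_i³)/12 with b_o = 172, b_i = 124.0 mm (shorter outer/inner sides).
I_min = (239×172³ − 191.0×124.0³)/12 = 7.100×10^7 mm⁴
I = 7.100×10^7 mm⁴ = 7.100×10^-5 m⁴
Effective length L_e = K·L = 1 × 5.05 = 5.050 m
P_cr = π²EI / L_e² = π² × 72.3×10⁹ × 7.100×10^-5 / 5.050² = 1.987×10^6 N

P_cr ≈ 1990 kN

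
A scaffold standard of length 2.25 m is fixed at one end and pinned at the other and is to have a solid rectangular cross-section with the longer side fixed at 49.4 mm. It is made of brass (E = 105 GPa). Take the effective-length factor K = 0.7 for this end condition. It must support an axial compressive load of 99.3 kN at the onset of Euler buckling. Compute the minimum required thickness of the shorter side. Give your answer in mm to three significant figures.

L_e = K·L = 0.7 × 2.25 = 1.575 m
Required I = P_cr·L_e²/(π²E) = 9.930×10^4 × 1.575² / (π² × 1.05×10^11) = 2.377×10^-7 m⁴
I_req = 2.377×10^5 mm⁴
Rectangle, weak axis: I_min = h·b³/12 with h = 49.4 mm fixed  ⇒  b = (12I/h)^(1/3) = 38.7 mm

b ≈ 38.7 mm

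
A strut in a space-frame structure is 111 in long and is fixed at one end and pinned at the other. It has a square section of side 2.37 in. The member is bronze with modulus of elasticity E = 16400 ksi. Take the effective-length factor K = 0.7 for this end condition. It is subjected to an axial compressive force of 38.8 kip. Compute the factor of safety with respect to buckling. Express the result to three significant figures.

I = a⁴/12 = 2.37⁴/12 = 2.629 in⁴
Effective length L_e = K·L = 0.7 × 111 = 77.70 in
P_cr = π²EI / L_e² = π² × 16400×10³ × 2.629 / 77.70² = 7.049×10^4 lb
Factor of safety n = P_cr / P = 70.488 / 38.8 = 1.82

n ≈ 1.82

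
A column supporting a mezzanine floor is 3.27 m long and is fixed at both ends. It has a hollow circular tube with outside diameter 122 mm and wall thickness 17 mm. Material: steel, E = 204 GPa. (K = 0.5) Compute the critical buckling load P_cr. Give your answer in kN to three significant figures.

P_cr ≈ 5970 kN

Inner diameter d_i = 122 − 2×17 = 88.00 mm
I = π(d_o⁴ − d_i⁴)/64 = π(122⁴ − 88.00⁴)/64 = 7.931×10^6 mm⁴
I = 7.931×10^6 mm⁴ = 7.931×10^-6 m⁴
Effective length L_e = K·L = 0.5 × 3.27 = 1.635 m
P_cr = π²EI / L_e² = π² × 204×10⁹ × 7.931×10^-6 / 1.635² = 5.973×10^6 N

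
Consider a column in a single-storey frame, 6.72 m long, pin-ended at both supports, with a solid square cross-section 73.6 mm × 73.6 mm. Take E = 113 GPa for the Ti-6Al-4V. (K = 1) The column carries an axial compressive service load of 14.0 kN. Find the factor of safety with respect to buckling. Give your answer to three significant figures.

I = a⁴/12 = 73.6⁴/12 = 2.445×10^6 mm⁴
I = 2.445×10^6 mm⁴ = 2.445×10^-6 m⁴
Effective length L_e = K·L = 1 × 6.72 = 6.720 m
P_cr = π²EI / L_e² = π² × 113×10⁹ × 2.445×10^-6 / 6.720² = 6.039×10^4 N
Factor of safety n = P_cr / P = 60.391 / 14.0 = 4.31

n ≈ 4.31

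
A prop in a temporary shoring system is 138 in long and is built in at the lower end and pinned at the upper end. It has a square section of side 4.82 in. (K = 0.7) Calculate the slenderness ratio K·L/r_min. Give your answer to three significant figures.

λ ≈ 69.4

For a square r = a/√12 = 4.82/√12 = 1.391 in
L_e = K·L = 0.7 × 138 = 96.60 in
λ = L_e / r_min = 96.600 / 1.391 = 69.4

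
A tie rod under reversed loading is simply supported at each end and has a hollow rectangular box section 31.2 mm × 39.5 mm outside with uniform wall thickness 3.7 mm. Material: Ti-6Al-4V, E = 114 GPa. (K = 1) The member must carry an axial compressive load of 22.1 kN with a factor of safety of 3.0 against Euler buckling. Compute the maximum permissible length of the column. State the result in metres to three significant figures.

Inner dimensions: h_i = 39.5 − 2×3.7 = 32.10 mm, b_i = 31.2 − 2×3.7 = 23.80 mm
Weak-axis I_min = (h_o·b_o³ − h_i·b_i³)/12 with b_o = 31.2, b_i = 23.80 mm (shorter outer/inner sides).
I_min = (39.5×31.2³ − 32.10×23.80³)/12 = 6.391×10^4 mm⁴
I = 6.391×10^-8 m⁴
Required critical load P_cr = n·P = 3.0 × 22.1 = 66.30 kN = 6.630×10^4 N
From P_cr = π²EI/(K·L)²:  L = (1/K)·√(π²EI/P_cr) = (1/1)·√(π²×1.14×10^11×6.391×10^-8/6.630×10^4)
L = 1.04 m

L_max ≈ 1.04 m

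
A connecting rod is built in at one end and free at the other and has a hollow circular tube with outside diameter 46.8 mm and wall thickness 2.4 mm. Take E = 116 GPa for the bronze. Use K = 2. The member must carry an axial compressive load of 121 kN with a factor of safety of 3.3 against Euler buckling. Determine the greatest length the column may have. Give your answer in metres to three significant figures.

L_max ≈ 0.244 m

Inner diameter d_i = 46.8 − 2×2.4 = 42.00 mm
I = π(d_o⁴ − d_i⁴)/64 = π(46.8⁴ − 42.00⁴)/64 = 8.273×10^4 mm⁴
I = 8.273×10^-8 m⁴
Required critical load P_cr = n·P = 3.3 × 121 = 399.3 kN = 3.993×10^5 N
From P_cr = π²EI/(K·L)²:  L = (1/K)·√(π²EI/P_cr) = (1/2)·√(π²×1.16×10^11×8.273×10^-8/3.993×10^5)
L = 0.244 m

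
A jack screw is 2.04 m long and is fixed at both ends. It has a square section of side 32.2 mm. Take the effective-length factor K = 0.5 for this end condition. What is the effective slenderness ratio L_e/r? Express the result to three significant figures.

λ ≈ 110

I = a⁴/12 = 32.2⁴/12 = 8.959×10^4 mm⁴
A = 1.037×10^3 mm²;  r_min = √(I/A) = √(8.959×10^4/1.037×10^3) = 9.295 mm
L_e = K·L = 0.5 × 2.04 m = 1.020 m = 1020.0 mm
λ = L_e / r_min = 1020.0 / 9.295 = 110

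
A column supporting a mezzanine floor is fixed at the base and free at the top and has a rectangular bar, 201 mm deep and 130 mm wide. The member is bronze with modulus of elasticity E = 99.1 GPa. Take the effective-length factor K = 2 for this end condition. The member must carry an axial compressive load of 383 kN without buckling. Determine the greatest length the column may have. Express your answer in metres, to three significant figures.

L_max ≈ 4.85 m

Buckling occurs about the weak axis: I_min = h·b³/12 with b = 130 mm (the shorter side).
I_min = 201×130³/12 = 3.680×10^7 mm⁴
I = 3.680×10^-5 m⁴
At the buckling limit P_cr = P = 3.830×10^5 N
From P_cr = π²EI/(K·L)²:  L = (1/K)·√(π²EI/P_cr) = (1/2)·√(π²×9.91×10^10×3.680×10^-5/3.830×10^5)
L = 4.85 m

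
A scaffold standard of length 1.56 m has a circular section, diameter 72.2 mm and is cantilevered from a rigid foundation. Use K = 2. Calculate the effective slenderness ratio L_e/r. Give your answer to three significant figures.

I = πd⁴/64 = π×72.2⁴/64 = 1.334×10^6 mm⁴
A = 4.094×10^3 mm²;  r_min = √(I/A) = √(1.334×10^6/4.094×10^3) = 18.05 mm
L_e = K·L = 2 × 1.56 m = 3.120 m = 3120.0 mm
λ = L_e / r_min = 3120.0 / 18.05 = 173

λ ≈ 173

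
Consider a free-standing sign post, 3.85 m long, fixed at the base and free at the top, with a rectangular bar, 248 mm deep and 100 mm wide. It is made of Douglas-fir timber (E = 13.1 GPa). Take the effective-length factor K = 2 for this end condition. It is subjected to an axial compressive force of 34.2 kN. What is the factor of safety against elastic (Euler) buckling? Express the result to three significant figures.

Buckling occurs about the weak axis: I_min = h·b³/12 with b = 100 mm (the shorter side).
I_min = 248×100³/12 = 2.067×10^7 mm⁴
I = 2.067×10^7 mm⁴ = 2.067×10^-5 m⁴
Effective length L_e = K·L = 2 × 3.85 = 7.700 m
P_cr = π²EI / L_e² = π² × 13.1×10⁹ × 2.067×10^-5 / 7.700² = 4.507×10^4 N
Factor of safety n = P_cr / P = 45.067 / 34.2 = 1.32

n ≈ 1.32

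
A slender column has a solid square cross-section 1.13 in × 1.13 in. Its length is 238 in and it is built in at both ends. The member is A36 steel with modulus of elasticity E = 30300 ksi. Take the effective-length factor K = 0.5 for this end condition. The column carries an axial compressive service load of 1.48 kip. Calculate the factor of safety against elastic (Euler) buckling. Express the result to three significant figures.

I = a⁴/12 = 1.13⁴/12 = 0.1359 in⁴
Effective length L_e = K·L = 0.5 × 238 = 119.0 in
P_cr = π²EI / L_e² = π² × 30300×10³ × 0.1359 / 119.0² = 2.869×10^3 lb
Factor of safety n = P_cr / P = 2.8693 / 1.48 = 1.94

n ≈ 1.94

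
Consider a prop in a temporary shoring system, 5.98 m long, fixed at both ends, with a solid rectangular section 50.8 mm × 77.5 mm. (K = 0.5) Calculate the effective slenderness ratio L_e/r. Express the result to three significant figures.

Buckling occurs about the weak axis: I_min = h·b³/12 with b = 50.8 mm (the shorter side).
I_min = 77.5×50.8³/12 = 8.467×10^5 mm⁴
A = 3.937×10^3 mm²;  r_min = √(I/A) = √(8.467×10^5/3.937×10^3) = 14.66 mm
L_e = K·L = 0.5 × 5.98 m = 2.990 m = 2990.0 mm
λ = L_e / r_min = 2990.0 / 14.66 = 204

λ ≈ 204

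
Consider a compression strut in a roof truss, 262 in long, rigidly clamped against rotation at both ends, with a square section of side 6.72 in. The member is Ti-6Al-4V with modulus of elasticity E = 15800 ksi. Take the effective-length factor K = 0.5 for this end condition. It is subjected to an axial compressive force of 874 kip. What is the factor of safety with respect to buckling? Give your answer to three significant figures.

n ≈ 1.77

I = a⁴/12 = 6.72⁴/12 = 169.9 in⁴
Effective length L_e = K·L = 0.5 × 262 = 131.0 in
P_cr = π²EI / L_e² = π² × 15800×10³ × 169.9 / 131.0² = 1.544×10^6 lb
Factor of safety n = P_cr / P = 1544.2 / 874 = 1.77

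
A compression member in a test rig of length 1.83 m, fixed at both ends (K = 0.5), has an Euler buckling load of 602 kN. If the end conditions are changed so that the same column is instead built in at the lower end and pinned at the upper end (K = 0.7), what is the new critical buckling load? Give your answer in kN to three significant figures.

P_cr ∝ 1/K², so P_cr,new = P_cr,old × (K_old/K_new)² = 602 × (0.5/0.7)²
= 602 × 0.5102 = 307 kN

P_cr ≈ 307 kN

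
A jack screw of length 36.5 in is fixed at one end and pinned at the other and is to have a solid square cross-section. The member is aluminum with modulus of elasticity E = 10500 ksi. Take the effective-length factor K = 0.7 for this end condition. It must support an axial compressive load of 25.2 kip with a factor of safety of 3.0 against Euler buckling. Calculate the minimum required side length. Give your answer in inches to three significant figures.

a ≈ 1.55 in

Required P_cr = n·P = 3.0 × 25.2 = 75.60 kip
L_e = K·L = 0.7 × 36.5 = 25.55 in
Required I = P_cr·L_e²/(π²E) = 7.560×10^4 × 25.55² / (π² × 1.05×10^7) = 0.4762 in⁴
Solid square: I = a⁴/12  ⇒  a = (12I)^(1/4) = (12×0.4762)^(1/4) = 1.55 in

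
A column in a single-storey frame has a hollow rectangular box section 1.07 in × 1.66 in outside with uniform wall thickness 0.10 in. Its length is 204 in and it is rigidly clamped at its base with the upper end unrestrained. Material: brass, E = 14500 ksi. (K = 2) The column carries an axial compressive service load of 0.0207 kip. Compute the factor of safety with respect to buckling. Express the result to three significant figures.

Inner dimensions: h_i = 1.66 − 2×0.10 = 1.460 in, b_i = 1.07 − 2×0.10 = 0.8700 in
Weak-axis I_min = (h_o·b_o³ − h_i·b_i³)/12 with b_o = 1.07, b_i = 0.8700 in (shorter outer/inner sides).
I_min = (1.66×1.07³ − 1.460×0.8700³)/12 = 8.935×10^-2 in⁴
Effective length L_e = K·L = 2 × 204 = 408.0 in
P_cr = π²EI / L_e² = π² × 14500×10³ × 8.935×10^-2 / 408.0² = 76.81 lb
Factor of safety n = P_cr / P = 0.076811 / 0.0207 = 3.71

n ≈ 3.71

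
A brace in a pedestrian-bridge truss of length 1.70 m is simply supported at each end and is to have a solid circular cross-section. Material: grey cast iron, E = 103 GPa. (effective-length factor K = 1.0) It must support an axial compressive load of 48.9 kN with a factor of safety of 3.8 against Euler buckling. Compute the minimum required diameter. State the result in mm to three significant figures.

Required P_cr = n·P = 3.8 × 48.9 = 185.8 kN
L_e = K·L = 1 × 1.70 = 1.700 m
Required I = P_cr·L_e²/(π²E) = 1.858×10^5 × 1.700² / (π² × 1.03×10^11) = 5.283×10^-7 m⁴
I_req = 5.283×10^5 mm⁴
Solid circle: I = πd⁴/64  ⇒  d = (64I/π)^(1/4) = (64×5.283×10^5/π)^(1/4) = 57.3 mm

d ≈ 57.3 mm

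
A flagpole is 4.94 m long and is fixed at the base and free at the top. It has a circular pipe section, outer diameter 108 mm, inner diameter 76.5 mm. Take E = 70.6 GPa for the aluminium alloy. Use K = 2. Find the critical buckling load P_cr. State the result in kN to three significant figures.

P_cr ≈ 35.7 kN

d_o = 108 mm, d_i = 76.5 mm
I = π(d_o⁴ − d_i⁴)/64 = π(108⁴ − 76.50⁴)/64 = 4.997×10^6 mm⁴
I = 4.997×10^6 mm⁴ = 4.997×10^-6 m⁴
Effective length L_e = K·L = 2 × 4.94 = 9.880 m
P_cr = π²EI / L_e² = π² × 70.6×10⁹ × 4.997×10^-6 / 9.880² = 3.567×10^4 N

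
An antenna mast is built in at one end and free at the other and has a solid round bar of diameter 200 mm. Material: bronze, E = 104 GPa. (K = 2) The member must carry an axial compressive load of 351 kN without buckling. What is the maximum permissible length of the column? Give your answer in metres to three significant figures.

I = πd⁴/64 = π×200⁴/64 = 7.854×10^7 mm⁴
I = 7.854×10^-5 m⁴
At the buckling limit P_cr = P = 3.510×10^5 N
From P_cr = π²EI/(K·L)²:  L = (1/K)·√(π²EI/P_cr) = (1/2)·√(π²×1.04×10^11×7.854×10^-5/3.510×10^5)
L = 7.58 m

L_max ≈ 7.58 m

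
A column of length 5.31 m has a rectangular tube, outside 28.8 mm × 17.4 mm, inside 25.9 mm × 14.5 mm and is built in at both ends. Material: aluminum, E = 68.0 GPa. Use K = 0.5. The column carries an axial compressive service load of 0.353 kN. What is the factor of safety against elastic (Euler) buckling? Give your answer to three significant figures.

Weak-axis I_min = (h_o·b_o³ − h_i·b_i³)/12 with b_o = 17.4, b_i = 14.50 mm (shorter outer/inner sides).
I_min = (28.8×17.4³ − 25.90×14.50³)/12 = 6.063×10^3 mm⁴
I = 6.063×10^3 mm⁴ = 6.063×10^-9 m⁴
Effective length L_e = K·L = 0.5 × 5.31 = 2.655 m
P_cr = π²EI / L_e² = π² × 68.0×10⁹ × 6.063×10^-9 / 2.655² = 577.3 N
Factor of safety n = P_cr / P = 0.57728 / 0.353 = 1.64

n ≈ 1.64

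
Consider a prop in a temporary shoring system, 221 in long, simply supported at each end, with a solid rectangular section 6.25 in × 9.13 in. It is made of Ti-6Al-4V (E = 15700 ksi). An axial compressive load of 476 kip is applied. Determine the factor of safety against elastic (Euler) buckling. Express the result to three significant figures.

n ≈ 1.24

Buckling occurs about the weak axis: I_min = h·b³/12 with b = 6.25 in (the shorter side).
I_min = 9.13×6.25³/12 = 185.8 in⁴
Effective length L_e = K·L = 1 × 221 = 221.0 in
P_cr = π²EI / L_e² = π² × 15700×10³ × 185.8 / 221.0² = 5.893×10^5 lb
Factor of safety n = P_cr / P = 589.31 / 476 = 1.24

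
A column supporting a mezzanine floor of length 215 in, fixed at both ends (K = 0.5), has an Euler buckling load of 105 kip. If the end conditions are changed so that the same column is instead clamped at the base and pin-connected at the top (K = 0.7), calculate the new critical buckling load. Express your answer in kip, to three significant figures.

P_cr ∝ 1/K², so P_cr,new = P_cr,old × (K_old/K_new)² = 105 × (0.5/0.7)²
= 105 × 0.5102 = 53.6 kip

P_cr ≈ 53.6 kip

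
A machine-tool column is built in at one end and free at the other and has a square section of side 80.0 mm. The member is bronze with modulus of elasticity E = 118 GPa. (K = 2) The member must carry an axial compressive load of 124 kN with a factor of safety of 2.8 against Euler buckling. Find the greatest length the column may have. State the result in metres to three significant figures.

L_max ≈ 1.69 m

I = a⁴/12 = 80.0⁴/12 = 3.413×10^6 mm⁴
I = 3.413×10^-6 m⁴
Required critical load P_cr = n·P = 2.8 × 124 = 347.2 kN = 3.472×10^5 N
From P_cr = π²EI/(K·L)²:  L = (1/K)·√(π²EI/P_cr) = (1/2)·√(π²×1.18×10^11×3.413×10^-6/3.472×10^5)
L = 1.69 m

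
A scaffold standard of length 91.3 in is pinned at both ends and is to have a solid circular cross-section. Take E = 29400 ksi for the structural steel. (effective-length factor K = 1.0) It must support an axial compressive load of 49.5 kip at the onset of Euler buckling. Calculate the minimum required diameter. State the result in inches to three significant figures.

L_e = K·L = 1 × 91.3 = 91.30 in
Required I = P_cr·L_e²/(π²E) = 4.950×10^4 × 91.30² / (π² × 2.94×10^7) = 1.422 in⁴
Solid circle: I = πd⁴/64  ⇒  d = (64I/π)^(1/4) = (64×1.422/π)^(1/4) = 2.32 in

d ≈ 2.32 in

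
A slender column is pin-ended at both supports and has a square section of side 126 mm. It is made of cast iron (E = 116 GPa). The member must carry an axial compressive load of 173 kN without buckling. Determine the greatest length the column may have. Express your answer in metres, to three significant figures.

I = a⁴/12 = 126⁴/12 = 2.100×10^7 mm⁴
I = 2.100×10^-5 m⁴
At the buckling limit P_cr = P = 1.730×10^5 N
From P_cr = π²EI/(K·L)²:  L = (1/K)·√(π²EI/P_cr) = (1/1)·√(π²×1.16×10^11×2.100×10^-5/1.730×10^5)
L = 11.8 m

L_max ≈ 11.8 m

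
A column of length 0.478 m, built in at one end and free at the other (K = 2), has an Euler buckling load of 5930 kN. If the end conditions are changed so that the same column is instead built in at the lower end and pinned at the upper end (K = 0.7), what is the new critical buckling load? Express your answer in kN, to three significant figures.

P_cr ≈ 48400 kN

P_cr ∝ 1/K², so P_cr,new = P_cr,old × (K_old/K_new)² = 5930 × (2/0.7)²
= 5930 × 8.163 = 48400 kN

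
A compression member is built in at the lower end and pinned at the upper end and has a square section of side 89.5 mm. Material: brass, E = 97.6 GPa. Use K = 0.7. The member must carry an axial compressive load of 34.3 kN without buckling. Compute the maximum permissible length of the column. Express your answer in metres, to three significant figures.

I = a⁴/12 = 89.5⁴/12 = 5.347×10^6 mm⁴
I = 5.347×10^-6 m⁴
At the buckling limit P_cr = P = 3.430×10^4 N
From P_cr = π²EI/(K·L)²:  L = (1/K)·√(π²EI/P_cr) = (1/0.7)·√(π²×9.76×10^10×5.347×10^-6/3.430×10^4)
L = 17.5 m

L_max ≈ 17.5 m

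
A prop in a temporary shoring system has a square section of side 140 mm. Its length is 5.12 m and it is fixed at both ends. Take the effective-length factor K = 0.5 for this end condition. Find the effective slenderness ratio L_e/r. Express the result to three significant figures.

λ ≈ 63.3

For a square r = a/√12 = 140/√12 = 40.41 mm
L_e = K·L = 0.5 × 5.12 m = 2.560 m = 2560.0 mm
λ = L_e / r_min = 2560.0 / 40.41 = 63.3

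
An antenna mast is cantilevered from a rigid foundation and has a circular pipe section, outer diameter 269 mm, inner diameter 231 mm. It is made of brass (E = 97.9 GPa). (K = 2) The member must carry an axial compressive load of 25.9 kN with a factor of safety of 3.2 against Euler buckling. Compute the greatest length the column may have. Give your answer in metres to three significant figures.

L_max ≈ 18.5 m

d_o = 269 mm, d_i = 231 mm
I = π(d_o⁴ − d_i⁴)/64 = π(269⁴ − 231.0⁴)/64 = 1.173×10^8 mm⁴
I = 1.173×10^-4 m⁴
Required critical load P_cr = n·P = 3.2 × 25.9 = 82.88 kN = 8.288×10^4 N
From P_cr = π²EI/(K·L)²:  L = (1/K)·√(π²EI/P_cr) = (1/2)·√(π²×9.79×10^10×1.173×10^-4/8.288×10^4)
L = 18.5 m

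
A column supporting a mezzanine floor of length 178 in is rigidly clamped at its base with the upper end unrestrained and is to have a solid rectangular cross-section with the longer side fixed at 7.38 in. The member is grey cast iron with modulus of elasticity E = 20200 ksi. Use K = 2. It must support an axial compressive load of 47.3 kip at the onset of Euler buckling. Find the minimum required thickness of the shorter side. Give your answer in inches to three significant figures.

L_e = K·L = 2 × 178 = 356.0 in
Required I = P_cr·L_e²/(π²E) = 4.730×10^4 × 356.0² / (π² × 2.02×10^7) = 30.07 in⁴
Rectangle, weak axis: I_min = h·b³/12 with h = 7.38 in fixed  ⇒  b = (12I/h)^(1/3) = 3.66 in

b ≈ 3.66 in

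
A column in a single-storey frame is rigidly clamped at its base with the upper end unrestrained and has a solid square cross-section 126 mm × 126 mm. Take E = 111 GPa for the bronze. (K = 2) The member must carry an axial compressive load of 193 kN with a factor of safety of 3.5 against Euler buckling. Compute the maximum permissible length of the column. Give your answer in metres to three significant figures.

I = a⁴/12 = 126⁴/12 = 2.100×10^7 mm⁴
I = 2.100×10^-5 m⁴
Required critical load P_cr = n·P = 3.5 × 193 = 675.5 kN = 6.755×10^5 N
From P_cr = π²EI/(K·L)²:  L = (1/K)·√(π²EI/P_cr) = (1/2)·√(π²×1.11×10^11×2.100×10^-5/6.755×10^5)
L = 2.92 m

L_max ≈ 2.92 m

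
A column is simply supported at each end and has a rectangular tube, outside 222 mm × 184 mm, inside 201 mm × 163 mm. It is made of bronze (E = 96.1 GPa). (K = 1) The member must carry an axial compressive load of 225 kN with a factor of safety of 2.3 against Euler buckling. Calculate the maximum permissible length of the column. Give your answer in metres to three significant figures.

Weak-axis I_min = (h_o·b_o³ − h_i·b_i³)/12 with b_o = 184, b_i = 163.0 mm (shorter outer/inner sides).
I_min = (222×184³ − 201.0×163.0³)/12 = 4.271×10^7 mm⁴
I = 4.271×10^-5 m⁴
Required critical load P_cr = n·P = 2.3 × 225 = 517.5 kN = 5.175×10^5 N
From P_cr = π²EI/(K·L)²:  L = (1/K)·√(π²EI/P_cr) = (1/1)·√(π²×9.61×10^10×4.271×10^-5/5.175×10^5)
L = 8.85 m

L_max ≈ 8.85 m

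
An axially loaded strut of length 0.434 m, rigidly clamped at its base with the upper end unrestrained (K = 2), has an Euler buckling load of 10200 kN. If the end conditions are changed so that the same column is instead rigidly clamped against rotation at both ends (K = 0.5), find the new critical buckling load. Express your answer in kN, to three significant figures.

P_cr ∝ 1/K², so P_cr,new = P_cr,old × (K_old/K_new)² = 10200 × (2/0.5)²
= 10200 × 16.00 = 163000 kN

P_cr ≈ 163000 kN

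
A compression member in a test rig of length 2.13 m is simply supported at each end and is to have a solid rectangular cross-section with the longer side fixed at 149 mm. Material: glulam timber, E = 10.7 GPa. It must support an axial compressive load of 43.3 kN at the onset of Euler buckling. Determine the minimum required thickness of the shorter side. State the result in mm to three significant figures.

L_e = K·L = 1 × 2.13 = 2.130 m
Required I = P_cr·L_e²/(π²E) = 4.330×10^4 × 2.130² / (π² × 1.07×10^10) = 1.860×10^-6 m⁴
I_req = 1.860×10^6 mm⁴
Rectangle, weak axis: I_min = h·b³/12 with h = 149 mm fixed  ⇒  b = (12I/h)^(1/3) = 53.1 mm

b ≈ 53.1 mm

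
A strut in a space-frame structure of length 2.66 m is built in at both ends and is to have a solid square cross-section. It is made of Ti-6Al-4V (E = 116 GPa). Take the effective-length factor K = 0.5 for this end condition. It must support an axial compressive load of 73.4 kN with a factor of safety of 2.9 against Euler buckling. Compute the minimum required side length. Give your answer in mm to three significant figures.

Required P_cr = n·P = 2.9 × 73.4 = 212.9 kN
L_e = K·L = 0.5 × 2.66 = 1.330 m
Required I = P_cr·L_e²/(π²E) = 2.129×10^5 × 1.330² / (π² × 1.16×10^11) = 3.289×10^-7 m⁴
I_req = 3.289×10^5 mm⁴
Solid square: I = a⁴/12  ⇒  a = (12I)^(1/4) = (12×3.289×10^5)^(1/4) = 44.6 mm

a ≈ 44.6 mm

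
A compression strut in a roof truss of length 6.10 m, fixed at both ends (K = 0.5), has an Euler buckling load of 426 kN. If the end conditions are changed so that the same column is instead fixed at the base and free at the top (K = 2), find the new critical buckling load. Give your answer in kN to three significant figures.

P_cr ≈ 26.6 kN

P_cr ∝ 1/K², so P_cr,new = P_cr,old × (K_old/K_new)² = 426 × (0.5/2)²
= 426 × 0.06250 = 26.6 kN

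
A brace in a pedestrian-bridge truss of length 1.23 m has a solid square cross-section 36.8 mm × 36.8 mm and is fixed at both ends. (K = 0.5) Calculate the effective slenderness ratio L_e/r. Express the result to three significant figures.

λ ≈ 57.9

For a square r = a/√12 = 36.8/√12 = 10.62 mm
L_e = K·L = 0.5 × 1.23 m = 0.6150 m = 615.00 mm
λ = L_e / r_min = 615.00 / 10.62 = 57.9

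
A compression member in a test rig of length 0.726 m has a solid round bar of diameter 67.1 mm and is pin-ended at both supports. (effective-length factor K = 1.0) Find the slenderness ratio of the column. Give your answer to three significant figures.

λ ≈ 43.3

For a solid circle r = d/4 = 67.1/4 = 16.77 mm
L_e = K·L = 1 × 0.726 m = 0.7260 m = 726.00 mm
λ = L_e / r_min = 726.00 / 16.77 = 43.3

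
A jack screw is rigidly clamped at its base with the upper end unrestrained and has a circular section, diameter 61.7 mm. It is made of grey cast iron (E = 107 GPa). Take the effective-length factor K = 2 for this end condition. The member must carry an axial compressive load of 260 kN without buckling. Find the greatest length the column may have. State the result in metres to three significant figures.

I = πd⁴/64 = π×61.7⁴/64 = 7.114×10^5 mm⁴
I = 7.114×10^-7 m⁴
At the buckling limit P_cr = P = 2.600×10^5 N
From P_cr = π²EI/(K·L)²:  L = (1/K)·√(π²EI/P_cr) = (1/2)·√(π²×1.07×10^11×7.114×10^-7/2.600×10^5)
L = 0.850 m

L_max ≈ 0.850 m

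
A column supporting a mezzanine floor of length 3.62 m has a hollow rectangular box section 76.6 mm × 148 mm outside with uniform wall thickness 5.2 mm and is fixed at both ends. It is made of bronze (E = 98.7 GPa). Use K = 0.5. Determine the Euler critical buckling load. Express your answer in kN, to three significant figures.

P_cr ≈ 659 kN

Inner dimensions: h_i = 148 − 2×5.2 = 137.6 mm, b_i = 76.6 − 2×5.2 = 66.20 mm
Weak-axis I_min = (h_o·b_o³ − h_i·b_i³)/12 with b_o = 76.6, b_i = 66.20 mm (shorter outer/inner sides).
I_min = (148×76.6³ − 137.6×66.20³)/12 = 2.217×10^6 mm⁴
I = 2.217×10^6 mm⁴ = 2.217×10^-6 m⁴
Effective length L_e = K·L = 0.5 × 3.62 = 1.810 m
P_cr = π²EI / L_e² = π² × 98.7×10⁹ × 2.217×10^-6 / 1.810² = 6.591×10^5 N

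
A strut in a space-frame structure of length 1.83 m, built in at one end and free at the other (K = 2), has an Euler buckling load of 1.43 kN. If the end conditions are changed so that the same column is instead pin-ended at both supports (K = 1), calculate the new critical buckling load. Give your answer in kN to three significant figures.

P_cr ≈ 5.72 kN

P_cr ∝ 1/K², so P_cr,new = P_cr,old × (K_old/K_new)² = 1.43 × (2/1)²
= 1.43 × 4.000 = 5.72 kN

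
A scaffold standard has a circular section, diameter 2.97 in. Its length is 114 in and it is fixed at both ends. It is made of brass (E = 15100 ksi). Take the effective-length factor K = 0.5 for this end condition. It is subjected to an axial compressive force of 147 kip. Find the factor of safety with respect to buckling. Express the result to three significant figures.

I = πd⁴/64 = π×2.97⁴/64 = 3.819 in⁴
Effective length L_e = K·L = 0.5 × 114 = 57.00 in
P_cr = π²EI / L_e² = π² × 15100×10³ × 3.819 / 57.00² = 1.752×10^5 lb
Factor of safety n = P_cr / P = 175.20 / 147 = 1.19

n ≈ 1.19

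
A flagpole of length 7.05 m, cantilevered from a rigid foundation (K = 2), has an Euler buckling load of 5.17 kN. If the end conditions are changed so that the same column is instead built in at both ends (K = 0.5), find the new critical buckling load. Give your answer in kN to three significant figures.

P_cr ∝ 1/K², so P_cr,new = P_cr,old × (K_old/K_new)² = 5.17 × (2/0.5)²
= 5.17 × 16.00 = 82.7 kN

P_cr ≈ 82.7 kN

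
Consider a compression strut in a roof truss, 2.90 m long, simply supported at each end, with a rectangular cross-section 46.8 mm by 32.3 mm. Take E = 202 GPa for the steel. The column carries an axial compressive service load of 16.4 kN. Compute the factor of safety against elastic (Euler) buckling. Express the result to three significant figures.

n ≈ 1.90

Buckling occurs about the weak axis: I_min = h·b³/12 with b = 32.3 mm (the shorter side).
I_min = 46.8×32.3³/12 = 1.314×10^5 mm⁴
I = 1.314×10^5 mm⁴ = 1.314×10^-7 m⁴
Effective length L_e = K·L = 1 × 2.90 = 2.900 m
P_cr = π²EI / L_e² = π² × 202×10⁹ × 1.314×10^-7 / 2.900² = 3.115×10^4 N
Factor of safety n = P_cr / P = 31.155 / 16.4 = 1.90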